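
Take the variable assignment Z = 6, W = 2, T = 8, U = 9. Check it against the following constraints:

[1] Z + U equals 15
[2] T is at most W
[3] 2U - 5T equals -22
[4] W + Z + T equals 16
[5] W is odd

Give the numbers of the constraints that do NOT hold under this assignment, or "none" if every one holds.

Constraints 2, 5 do not hold.

[1] Z + U = 6 + 9 = 15 — holds.
[2] T = 8, W = 2; 8 > 2 (want ≤) — fails.
[3] 2U - 5T = 2(9) - 5(8) = -22 — holds.
[4] W + Z + T = 2 + 6 + 8 = 16 — holds.
[5] W = 2 is even — fails.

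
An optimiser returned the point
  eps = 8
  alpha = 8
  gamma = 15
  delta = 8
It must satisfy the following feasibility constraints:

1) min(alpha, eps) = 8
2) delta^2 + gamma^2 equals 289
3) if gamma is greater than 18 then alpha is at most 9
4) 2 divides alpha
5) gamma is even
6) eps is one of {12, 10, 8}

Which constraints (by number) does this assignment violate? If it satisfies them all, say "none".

1) min(8, 8) = 8  yes
2) delta^2 + gamma^2 = 8^2 + 15^2 = 64 + 225 = 289  yes
3) gamma = 15, not > 18; antecedent false, conditional vacuously true  yes
4) 8 / 2 = 4, so 2 divides 8  yes
5) gamma = 15 is odd  no
6) eps = 8 is in {12, 10, 8}  yes

No — constraint 5 is not satisfied.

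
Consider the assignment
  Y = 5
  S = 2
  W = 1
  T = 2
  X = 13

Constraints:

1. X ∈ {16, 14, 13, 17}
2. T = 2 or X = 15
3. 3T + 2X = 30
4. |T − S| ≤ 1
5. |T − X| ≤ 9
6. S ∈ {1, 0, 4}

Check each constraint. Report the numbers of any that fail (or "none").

Violated: 3, 5, and 6.

1. X = 13 is in {16, 14, 13, 17}  OK
2. T = 2 = 2 (first disjunct)  OK
3. 3T + 2X = 3(2) + 2(13) = 32, not 30  FAIL
4. |2 − 2| = 0; 0 ≤ 1  OK
5. |2 − 13| = 11; 11 > 9, exceeds bound 9  FAIL
6. S = 2 is not in {1, 0, 4}  FAIL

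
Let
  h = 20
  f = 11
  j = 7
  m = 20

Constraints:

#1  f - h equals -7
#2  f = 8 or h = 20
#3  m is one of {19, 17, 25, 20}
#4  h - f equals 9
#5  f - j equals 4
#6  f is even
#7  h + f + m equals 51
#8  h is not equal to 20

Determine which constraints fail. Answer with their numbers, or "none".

Violated: 1, 6, 8.

#1 f - h = 11 - 20 = -9, not -7 — fails.
#2 f = 11 ≠ 8, but h = 20 = 20 (second disjunct) — holds.
#3 m = 20 is in {19, 17, 25, 20} — holds.
#4 h - f = 20 - 11 = 9 — holds.
#5 f - j = 11 - 7 = 4 — holds.
#6 f = 11 is odd — fails.
#7 h + f + m = 20 + 11 + 20 = 51 — holds.
#8 h = 20, but 20 is required to differ — fails.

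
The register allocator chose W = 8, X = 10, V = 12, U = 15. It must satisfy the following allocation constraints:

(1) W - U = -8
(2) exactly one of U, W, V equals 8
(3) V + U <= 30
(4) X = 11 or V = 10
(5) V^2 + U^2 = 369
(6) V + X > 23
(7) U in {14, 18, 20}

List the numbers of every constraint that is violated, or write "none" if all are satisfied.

Constraints 1, 4, 6, 7 are violated.

(1) W - U = 8 - 15 = -7, not -8 — fails.
(2) U=15, W=8, V=12; 1 of them equals 8 — holds.
(3) V + U = 12 + 15 = 27; 27 ≤ 30 — holds.
(4) X = 10 ≠ 11 and V = 12 ≠ 10; both disjuncts false — fails.
(5) V^2 + U^2 = 12^2 + 15^2 = 144 + 225 = 369 — holds.
(6) V + X = 12 + 10 = 22; 22 ≤ 23, bound 23 not met — fails.
(7) U = 15 is not in {14, 18, 20} — fails.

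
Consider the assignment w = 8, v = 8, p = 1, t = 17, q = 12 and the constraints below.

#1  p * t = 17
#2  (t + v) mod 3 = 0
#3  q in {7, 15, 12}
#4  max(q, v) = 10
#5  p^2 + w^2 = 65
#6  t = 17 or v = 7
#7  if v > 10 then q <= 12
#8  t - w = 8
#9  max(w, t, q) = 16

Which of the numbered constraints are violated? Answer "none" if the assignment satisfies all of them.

#1 p * t = 1 * 17 = 17  ✔
#2 t + v = 25; 25 mod 3 = 1, not 0  ✘
#3 q = 12 is in {7, 15, 12}  ✔
#4 max(12, 8) = 12, not 10  ✘
#5 p^2 + w^2 = 1^2 + 8^2 = 1 + 64 = 65  ✔
#6 t = 17 = 17 (first disjunct)  ✔
#7 v = 8, not > 10; antecedent false, conditional vacuously true  ✔
#8 t - w = 17 - 8 = 9, not 8  ✘
#9 max(8, 17, 12) = 17, not 16  ✘

Constraints 2, 4, 8, and 9 are violated.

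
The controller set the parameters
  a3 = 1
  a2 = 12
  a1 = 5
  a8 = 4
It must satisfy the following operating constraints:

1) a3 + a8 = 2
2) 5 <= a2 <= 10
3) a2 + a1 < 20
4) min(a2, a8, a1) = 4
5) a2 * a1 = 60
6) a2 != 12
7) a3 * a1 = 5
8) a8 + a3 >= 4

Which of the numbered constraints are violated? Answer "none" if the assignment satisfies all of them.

The assignment fails constraints 1, 2, 6.

1) a3 + a8 = 1 + 4 = 5, not 2  no
2) a2 = 12 is outside [5, 10]  no
3) a2 + a1 = 12 + 5 = 17; 17 < 20  yes
4) min(12, 4, 5) = 4  yes
5) a2 * a1 = 12 * 5 = 60  yes
6) a2 = 12, but 12 is required to differ  no
7) a3 * a1 = 1 * 5 = 5  yes
8) a8 + a3 = 4 + 1 = 5; 5 ≥ 4  yes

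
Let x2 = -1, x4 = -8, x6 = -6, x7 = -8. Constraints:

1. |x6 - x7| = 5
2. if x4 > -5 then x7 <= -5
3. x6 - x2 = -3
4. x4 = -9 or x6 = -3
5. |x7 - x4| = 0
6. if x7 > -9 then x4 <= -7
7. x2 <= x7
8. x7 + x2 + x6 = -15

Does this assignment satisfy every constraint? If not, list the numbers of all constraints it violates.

Violated: 1, 3, 4, and 7.

1. |-6 - (-8)| = 2, not 5  no
2. x4 = -8, not > -5; antecedent false, conditional vacuously true  yes
3. x6 - x2 = -6 - (-1) = -5, not -3  no
4. x4 = -8 ≠ -9 and x6 = -6 ≠ -3; both disjuncts false  no
5. |-8 - (-8)| = 0  yes
6. x7 = -8 > -9, so we need x4 ≤ -7; x4 = -8 ≤ -7  yes
7. x2 = -1, x7 = -8; -1 > -8 (want ≤)  no
8. x7 + x2 + x6 = -8 + (-1) + (-6) = -15  yes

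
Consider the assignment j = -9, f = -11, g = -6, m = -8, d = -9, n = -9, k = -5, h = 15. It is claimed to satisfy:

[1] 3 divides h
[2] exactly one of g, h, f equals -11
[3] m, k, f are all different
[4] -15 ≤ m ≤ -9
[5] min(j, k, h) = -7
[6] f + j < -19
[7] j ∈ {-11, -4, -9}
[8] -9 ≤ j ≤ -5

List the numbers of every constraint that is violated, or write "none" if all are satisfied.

Violated: 4 and 5.

[1] 15 / 3 = 5, so 3 divides 15 — OK.
[2] g=-6, h=15, f=-11; 1 of them equals -11 — OK.
[3] values -8, -5, -11 are pairwise distinct — OK.
[4] m = -8 is outside [-15, -9] — violated.
[5] min(-9, -5, 15) = -9, not -7 — violated.
[6] f + j = -11 + (-9) = -20; -20 < -19 — OK.
[7] j = -9 is in {-11, -4, -9} — OK.
[8] j = -9 lies in [-9, -5] — OK.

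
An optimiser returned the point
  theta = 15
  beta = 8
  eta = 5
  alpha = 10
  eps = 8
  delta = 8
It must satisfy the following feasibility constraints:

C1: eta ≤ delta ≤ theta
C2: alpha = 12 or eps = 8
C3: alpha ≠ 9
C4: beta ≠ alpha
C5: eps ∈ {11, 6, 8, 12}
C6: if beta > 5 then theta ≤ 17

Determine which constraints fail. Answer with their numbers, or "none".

C1: values 5 ≤ 8 ≤ 15 — holds.
C2: alpha = 10 ≠ 12, but eps = 8 = 8 (second disjunct) — holds.
C3: alpha = 10, and 10 ≠ 9 — holds.
C4: beta = 8, alpha = 10; distinct — holds.
C5: eps = 8 is in {11, 6, 8, 12} — holds.
C6: beta = 8 > 5, so we need theta ≤ 17; theta = 15 ≤ 17 — holds.

The assignment satisfies every constraint.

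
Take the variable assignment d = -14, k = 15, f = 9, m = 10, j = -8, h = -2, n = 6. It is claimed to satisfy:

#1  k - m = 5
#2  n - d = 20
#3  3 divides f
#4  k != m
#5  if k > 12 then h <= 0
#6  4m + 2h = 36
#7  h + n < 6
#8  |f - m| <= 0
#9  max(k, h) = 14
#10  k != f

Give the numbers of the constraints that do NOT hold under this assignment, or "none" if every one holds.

#1 k - m = 15 - 10 = 5  ✓
#2 n - d = 6 - (-14) = 20  ✓
#3 9 / 3 = 3, so 3 divides 9  ✓
#4 k = 15, m = 10; distinct  ✓
#5 k = 15 > 12, so we need h ≤ 0; h = -2 ≤ 0  ✓
#6 4m + 2h = 4(10) + 2(-2) = 36  ✓
#7 h + n = -2 + 6 = 4; 4 < 6  ✓
#8 |9 - 10| = 1; 1 > 0, exceeds bound 0  ✗
#9 max(15, -2) = 15, not 14  ✗
#10 k = 15, f = 9; distinct  ✓

Violated: 8 and 9.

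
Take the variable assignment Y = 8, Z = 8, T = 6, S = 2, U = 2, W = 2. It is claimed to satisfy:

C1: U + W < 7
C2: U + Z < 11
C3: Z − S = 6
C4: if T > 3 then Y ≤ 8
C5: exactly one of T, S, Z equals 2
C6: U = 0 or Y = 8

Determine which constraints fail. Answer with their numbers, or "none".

Yes — all constraints hold.

C1: U + W = 2 + 2 = 4; 4 < 7 — holds.
C2: U + Z = 2 + 8 = 10; 10 < 11 — holds.
C3: Z − S = 8 − 2 = 6 — holds.
C4: T = 6 > 3, so we need Y ≤ 8; Y = 8 ≤ 8 — holds.
C5: T=6, S=2, Z=8; 1 of them equals 2 — holds.
C6: U = 2 ≠ 0, but Y = 8 = 8 (second disjunct) — holds.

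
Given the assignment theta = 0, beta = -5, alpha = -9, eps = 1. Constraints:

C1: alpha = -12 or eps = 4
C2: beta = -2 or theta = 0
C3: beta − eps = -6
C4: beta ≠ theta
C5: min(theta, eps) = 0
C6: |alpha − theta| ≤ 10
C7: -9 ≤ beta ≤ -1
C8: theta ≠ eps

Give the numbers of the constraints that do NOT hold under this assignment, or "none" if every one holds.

Violated: 1.

C1: alpha = -9 ≠ -12 and eps = 1 ≠ 4; both disjuncts false  ✗
C2: beta = -5 ≠ -2, but theta = 0 = 0 (second disjunct)  ✓
C3: beta − eps = -5 − 1 = -6  ✓
C4: beta = -5, theta = 0; distinct  ✓
C5: min(0, 1) = 0  ✓
C6: |-9 − 0| = 9; 9 ≤ 10  ✓
C7: beta = -5 lies in [-9, -1]  ✓
C8: theta = 0, eps = 1; distinct  ✓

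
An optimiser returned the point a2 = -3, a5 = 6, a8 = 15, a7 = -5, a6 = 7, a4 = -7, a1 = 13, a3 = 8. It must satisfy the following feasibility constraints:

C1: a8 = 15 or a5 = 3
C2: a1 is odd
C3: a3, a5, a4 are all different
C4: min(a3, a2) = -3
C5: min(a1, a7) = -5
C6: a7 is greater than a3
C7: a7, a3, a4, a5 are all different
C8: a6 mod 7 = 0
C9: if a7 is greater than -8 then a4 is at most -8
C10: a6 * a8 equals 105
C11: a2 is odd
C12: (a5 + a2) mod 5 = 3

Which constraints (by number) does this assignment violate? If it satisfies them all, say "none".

C1: a8 = 15 = 15 (first disjunct) — satisfied.
C2: a1 = 13 is odd — satisfied.
C3: values 8, 6, -7 are pairwise distinct — satisfied.
C4: min(8, -3) = -3 — satisfied.
C5: min(13, -5) = -5 — satisfied.
C6: a7 = -5, a3 = 8; -5 ≤ 8 (want >) — violated.
C7: values -5, 8, -7, 6 are pairwise distinct — satisfied.
C8: 7 mod 7 = 0 — satisfied.
C9: a7 = -5 > -8, so we need a4 ≤ -8; but a4 = -7 > -8 — violated.
C10: a6 * a8 = 7 * 15 = 105 — satisfied.
C11: a2 = -3 is odd — satisfied.
C12: a5 + a2 = 3; 3 mod 5 = 3 — satisfied.

Violated: 6 and 9.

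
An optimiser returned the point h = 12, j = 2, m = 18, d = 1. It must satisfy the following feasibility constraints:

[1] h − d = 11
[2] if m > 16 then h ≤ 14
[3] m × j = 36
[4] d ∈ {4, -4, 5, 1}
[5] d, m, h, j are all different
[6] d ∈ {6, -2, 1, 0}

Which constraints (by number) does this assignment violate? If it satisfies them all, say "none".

[1] h − d = 12 − 1 = 11 — OK.
[2] m = 18 > 16, so we need h ≤ 14; h = 12 ≤ 14 — OK.
[3] m × j = 18 × 2 = 36 — OK.
[4] d = 1 is in {4, -4, 5, 1} — OK.
[5] values 1, 18, 12, 2 are pairwise distinct — OK.
[6] d = 1 is in {6, -2, 1, 0} — OK.

None — every constraint holds.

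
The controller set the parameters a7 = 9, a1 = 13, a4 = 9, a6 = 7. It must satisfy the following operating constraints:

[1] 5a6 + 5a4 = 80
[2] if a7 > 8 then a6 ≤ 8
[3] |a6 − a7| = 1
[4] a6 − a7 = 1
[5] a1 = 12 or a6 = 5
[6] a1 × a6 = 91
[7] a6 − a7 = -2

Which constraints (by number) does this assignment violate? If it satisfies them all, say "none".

[1] 5a6 + 5a4 = 5(7) + 5(9) = 80  true
[2] a7 = 9 > 8, so we need a6 ≤ 8; a6 = 7 ≤ 8  true
[3] |7 − 9| = 2, not 1  false
[4] a6 − a7 = 7 − 9 = -2, not 1  false
[5] a1 = 13 ≠ 12 and a6 = 7 ≠ 5; both disjuncts false  false
[6] a1 × a6 = 13 × 7 = 91  true
[7] a6 − a7 = 7 − 9 = -2  true

The assignment fails constraints 3, 4, and 5.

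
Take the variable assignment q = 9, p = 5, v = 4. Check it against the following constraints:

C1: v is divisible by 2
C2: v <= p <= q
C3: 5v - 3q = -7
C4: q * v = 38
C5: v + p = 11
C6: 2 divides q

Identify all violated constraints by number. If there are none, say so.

Constraints 4, 5, and 6 are violated.

C1: 4 / 2 = 2, so 2 divides 4  ✔
C2: values 4 <= 5 <= 9  ✔
C3: 5v - 3q = 5(4) - 3(9) = -7  ✔
C4: q * v = 9 * 4 = 36, not 38  ✘
C5: v + p = 4 + 5 = 9, not 11  ✘
C6: 9 = 2*4 + 1, so 2 does not divide 9  ✘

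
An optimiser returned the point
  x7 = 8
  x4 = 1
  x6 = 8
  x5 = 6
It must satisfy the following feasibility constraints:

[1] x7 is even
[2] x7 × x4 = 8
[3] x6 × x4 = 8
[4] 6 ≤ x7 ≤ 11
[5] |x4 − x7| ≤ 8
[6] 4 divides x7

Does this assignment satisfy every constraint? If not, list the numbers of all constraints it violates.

[1] x7 = 8 is even — OK.
[2] x7 × x4 = 8 × 1 = 8 — OK.
[3] x6 × x4 = 8 × 1 = 8 — OK.
[4] x7 = 8 lies in [6, 11] — OK.
[5] |1 − 8| = 7; 7 ≤ 8 — OK.
[6] 8 / 4 = 2, so 4 divides 8 — OK.

Yes — all constraints hold.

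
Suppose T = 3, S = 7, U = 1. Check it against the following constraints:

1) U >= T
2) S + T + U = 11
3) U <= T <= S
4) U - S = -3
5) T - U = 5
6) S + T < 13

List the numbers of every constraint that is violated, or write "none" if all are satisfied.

1) U = 1, T = 3; 1 < 3 (want ≥) — violated.
2) S + T + U = 7 + 3 + 1 = 11 — OK.
3) values 1 <= 3 <= 7 — OK.
4) U - S = 1 - 7 = -6, not -3 — violated.
5) T - U = 3 - 1 = 2, not 5 — violated.
6) S + T = 7 + 3 = 10; 10 < 13 — OK.

Violated: 1, 4, and 5.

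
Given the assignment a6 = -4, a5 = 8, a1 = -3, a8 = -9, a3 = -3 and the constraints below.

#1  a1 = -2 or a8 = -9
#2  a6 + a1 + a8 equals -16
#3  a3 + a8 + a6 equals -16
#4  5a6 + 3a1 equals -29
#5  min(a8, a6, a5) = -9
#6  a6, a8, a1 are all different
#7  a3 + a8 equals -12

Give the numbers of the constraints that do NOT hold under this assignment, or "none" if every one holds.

No violations.

#1 a1 = -3 ≠ -2, but a8 = -9 = -9 (second disjunct) — OK.
#2 a6 + a1 + a8 = -4 + (-3) + (-9) = -16 — OK.
#3 a3 + a8 + a6 = -3 + (-9) + (-4) = -16 — OK.
#4 5a6 + 3a1 = 5(-4) + 3(-3) = -29 — OK.
#5 min(-9, -4, 8) = -9 — OK.
#6 values -4, -9, -3 are pairwise distinct — OK.
#7 a3 + a8 = -3 + (-9) = -12 — OK.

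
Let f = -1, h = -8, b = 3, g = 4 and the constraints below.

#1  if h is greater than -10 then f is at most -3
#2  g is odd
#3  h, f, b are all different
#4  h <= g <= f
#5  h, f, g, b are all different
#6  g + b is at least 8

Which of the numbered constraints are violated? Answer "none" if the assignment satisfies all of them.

Constraints 1, 2, 4, and 6 are violated.

#1 h = -8 > -10, so we need f ≤ -3; but f = -1 > -3 — does not hold.
#2 g = 4 is even — does not hold.
#3 values -8, -1, 3 are pairwise distinct — holds.
#4 values -8, 4, -1; g = 4 is not <= f = -1 — does not hold.
#5 values -8, -1, 4, 3 are pairwise distinct — holds.
#6 g + b = 4 + 3 = 7; 7 < 8, bound 8 not met — does not hold.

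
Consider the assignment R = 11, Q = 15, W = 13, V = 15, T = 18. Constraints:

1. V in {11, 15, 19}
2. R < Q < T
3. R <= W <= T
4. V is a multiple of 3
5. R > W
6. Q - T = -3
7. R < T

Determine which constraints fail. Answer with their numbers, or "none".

Constraint 5 is violated.

1. V = 15 is in {11, 15, 19}  ✔
2. values 11 < 15 < 18  ✔
3. values 11 <= 13 <= 18  ✔
4. 15 / 3 = 5, so 3 divides 15  ✔
5. R = 11, W = 13; 11 ≤ 13 (want >)  ✘
6. Q - T = 15 - 18 = -3  ✔
7. R = 11, T = 18; 11 < 18  ✔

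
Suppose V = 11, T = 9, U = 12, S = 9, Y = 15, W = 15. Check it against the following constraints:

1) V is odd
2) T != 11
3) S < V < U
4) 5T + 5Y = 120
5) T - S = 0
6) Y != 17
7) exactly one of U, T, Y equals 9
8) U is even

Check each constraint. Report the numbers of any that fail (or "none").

Yes — all constraints hold.

1) V = 11 is odd  true
2) T = 9, and 9 ≠ 11  true
3) values 9 < 11 < 12  true
4) 5T + 5Y = 5(9) + 5(15) = 120  true
5) T - S = 9 - 9 = 0  true
6) Y = 15, and 15 ≠ 17  true
7) U=12, T=9, Y=15; 1 of them equals 9  true
8) U = 12 is even  true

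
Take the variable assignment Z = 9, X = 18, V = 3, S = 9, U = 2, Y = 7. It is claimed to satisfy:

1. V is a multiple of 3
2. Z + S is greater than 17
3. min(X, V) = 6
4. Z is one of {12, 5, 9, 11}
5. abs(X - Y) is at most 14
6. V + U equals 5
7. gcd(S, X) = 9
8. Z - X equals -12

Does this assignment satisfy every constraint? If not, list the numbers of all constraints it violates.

1. 3 / 3 = 1, so 3 divides 3 — holds.
2. Z + S = 9 + 9 = 18; 18 > 17 — holds.
3. min(18, 3) = 3, not 6 — does not hold.
4. Z = 9 is in {12, 5, 9, 11} — holds.
5. abs(18 - 7) = 11; 11 ≤ 14 — holds.
6. V + U = 3 + 2 = 5 — holds.
7. gcd(9, 18) = 9 — holds.
8. Z - X = 9 - 18 = -9, not -12 — does not hold.

Constraints 3 and 8 do not hold.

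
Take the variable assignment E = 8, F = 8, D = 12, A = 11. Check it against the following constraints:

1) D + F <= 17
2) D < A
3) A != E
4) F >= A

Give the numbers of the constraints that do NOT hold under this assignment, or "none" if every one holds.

Constraints 1, 2, 4 do not hold.

1) D + F = 12 + 8 = 20; 20 > 17, bound 17 not met  no
2) D = 12, A = 11; 12 ≥ 11 (want <)  no
3) A = 11, E = 8; distinct  yes
4) F = 8, A = 11; 8 < 11 (want ≥)  no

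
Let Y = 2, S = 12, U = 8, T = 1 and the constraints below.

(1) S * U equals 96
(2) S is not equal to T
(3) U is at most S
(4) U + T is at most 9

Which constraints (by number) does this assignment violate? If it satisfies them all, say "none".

(1) S * U = 12 * 8 = 96 — satisfied.
(2) S = 12, T = 1; distinct — satisfied.
(3) U = 8, S = 12; 8 ≤ 12 — satisfied.
(4) U + T = 8 + 1 = 9; 9 ≤ 9 — satisfied.

None — every constraint holds.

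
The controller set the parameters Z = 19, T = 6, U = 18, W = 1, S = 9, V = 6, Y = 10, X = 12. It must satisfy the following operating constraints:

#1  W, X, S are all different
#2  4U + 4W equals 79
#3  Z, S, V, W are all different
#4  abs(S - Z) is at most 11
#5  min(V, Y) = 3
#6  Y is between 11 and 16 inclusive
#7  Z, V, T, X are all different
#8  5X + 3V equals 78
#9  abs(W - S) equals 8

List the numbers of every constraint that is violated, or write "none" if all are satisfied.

#1 values 1, 12, 9 are pairwise distinct — OK.
#2 4U + 4W = 4(18) + 4(1) = 76, not 79 — violated.
#3 values 19, 9, 6, 1 are pairwise distinct — OK.
#4 abs(9 - 19) = 10; 10 ≤ 11 — OK.
#5 min(6, 10) = 6, not 3 — violated.
#6 Y = 10 is outside [11, 16] — violated.
#7 V = T = 6, not all different — violated.
#8 5X + 3V = 5(12) + 3(6) = 78 — OK.
#9 abs(1 - 9) = 8 — OK.

Constraints 2, 5, 6, and 7 do not hold.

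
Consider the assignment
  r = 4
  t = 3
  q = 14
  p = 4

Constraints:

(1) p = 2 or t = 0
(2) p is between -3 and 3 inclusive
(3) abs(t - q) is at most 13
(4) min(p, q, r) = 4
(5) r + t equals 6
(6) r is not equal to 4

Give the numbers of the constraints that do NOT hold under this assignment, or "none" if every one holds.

Constraints 1, 2, 5, 6 are violated.

(1) p = 4 ≠ 2 and t = 3 ≠ 0; both disjuncts false  ✘
(2) p = 4 is outside [-3, 3]  ✘
(3) abs(3 - 14) = 11; 11 ≤ 13  ✔
(4) min(4, 14, 4) = 4  ✔
(5) r + t = 4 + 3 = 7, not 6  ✘
(6) r = 4, but 4 is required to differ  ✘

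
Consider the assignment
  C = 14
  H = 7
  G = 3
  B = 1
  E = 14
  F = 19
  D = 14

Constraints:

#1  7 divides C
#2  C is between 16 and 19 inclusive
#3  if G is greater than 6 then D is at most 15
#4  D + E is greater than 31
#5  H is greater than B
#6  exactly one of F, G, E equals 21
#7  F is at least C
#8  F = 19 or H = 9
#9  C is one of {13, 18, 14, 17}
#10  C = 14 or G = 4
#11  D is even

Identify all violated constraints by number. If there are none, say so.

#1 14 / 7 = 2, so 7 divides 14  ✔
#2 C = 14 is outside [16, 19]  ✘
#3 G = 3, not > 6; antecedent false, conditional vacuously true  ✔
#4 D + E = 14 + 14 = 28; 28 ≤ 31, bound 31 not met  ✘
#5 H = 7, B = 1; 7 > 1  ✔
#6 F=19, G=3, E=14; 0 of them equal 21, not exactly one  ✘
#7 F = 19, C = 14; 19 ≥ 14  ✔
#8 F = 19 = 19 (first disjunct)  ✔
#9 C = 14 is in {13, 18, 14, 17}  ✔
#10 C = 14 = 14 (first disjunct)  ✔
#11 D = 14 is even  ✔

The assignment fails constraints 2, 4, and 6.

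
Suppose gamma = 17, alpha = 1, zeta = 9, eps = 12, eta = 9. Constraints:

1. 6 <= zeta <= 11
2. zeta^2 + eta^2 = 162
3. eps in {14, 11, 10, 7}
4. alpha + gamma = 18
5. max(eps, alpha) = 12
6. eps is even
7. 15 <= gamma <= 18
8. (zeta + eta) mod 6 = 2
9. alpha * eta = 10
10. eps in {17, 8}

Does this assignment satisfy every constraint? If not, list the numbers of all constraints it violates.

1. zeta = 9 lies in [6, 11]  yes
2. zeta^2 + eta^2 = 9^2 + 9^2 = 81 + 81 = 162  yes
3. eps = 12 is not in {14, 11, 10, 7}  no
4. alpha + gamma = 1 + 17 = 18  yes
5. max(12, 1) = 12  yes
6. eps = 12 is even  yes
7. gamma = 17 lies in [15, 18]  yes
8. zeta + eta = 18; 18 mod 6 = 0, not 2  no
9. alpha * eta = 1 * 9 = 9, not 10  no
10. eps = 12 is not in {17, 8}  no

The assignment fails constraints 3, 8, 9, 10.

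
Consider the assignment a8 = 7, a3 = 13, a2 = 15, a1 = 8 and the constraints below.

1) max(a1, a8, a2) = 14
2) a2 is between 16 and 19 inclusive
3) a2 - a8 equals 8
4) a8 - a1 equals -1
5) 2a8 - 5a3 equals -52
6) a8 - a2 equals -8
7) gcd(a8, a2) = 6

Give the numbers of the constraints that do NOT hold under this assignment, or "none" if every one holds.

1) max(8, 7, 15) = 15, not 14  fails
2) a2 = 15 is outside [16, 19]  fails
3) a2 - a8 = 15 - 7 = 8  holds
4) a8 - a1 = 7 - 8 = -1  holds
5) 2a8 - 5a3 = 2(7) - 5(13) = -51, not -52  fails
6) a8 - a2 = 7 - 15 = -8  holds
7) gcd(7, 15) = 1, not 6  fails

Constraints 1, 2, 5, and 7 do not hold.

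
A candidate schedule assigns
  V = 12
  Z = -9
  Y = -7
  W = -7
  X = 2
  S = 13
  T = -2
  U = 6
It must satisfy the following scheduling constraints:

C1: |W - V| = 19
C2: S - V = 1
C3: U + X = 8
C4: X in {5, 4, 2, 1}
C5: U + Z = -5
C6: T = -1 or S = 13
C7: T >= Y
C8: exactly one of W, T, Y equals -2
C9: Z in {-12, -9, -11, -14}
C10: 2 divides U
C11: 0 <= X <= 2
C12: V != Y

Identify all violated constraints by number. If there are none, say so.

Constraint 5 is violated.

C1: |-7 - 12| = 19  yes
C2: S - V = 13 - 12 = 1  yes
C3: U + X = 6 + 2 = 8  yes
C4: X = 2 is in {5, 4, 2, 1}  yes
C5: U + Z = 6 + (-9) = -3, not -5  no
C6: T = -2 ≠ -1, but S = 13 = 13 (second disjunct)  yes
C7: T = -2, Y = -7; -2 ≥ -7  yes
C8: W=-7, T=-2, Y=-7; 1 of them equals -2  yes
C9: Z = -9 is in {-12, -9, -11, -14}  yes
C10: 6 / 2 = 3, so 2 divides 6  yes
C11: X = 2 lies in [0, 2]  yes
C12: V = 12, Y = -7; distinct  yes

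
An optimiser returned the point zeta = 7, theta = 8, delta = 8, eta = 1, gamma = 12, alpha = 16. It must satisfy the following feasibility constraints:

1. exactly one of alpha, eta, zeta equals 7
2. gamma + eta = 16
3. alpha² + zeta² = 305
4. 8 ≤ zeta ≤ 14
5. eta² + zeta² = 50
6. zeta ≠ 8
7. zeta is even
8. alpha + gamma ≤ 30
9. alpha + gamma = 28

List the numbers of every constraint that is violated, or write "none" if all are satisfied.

Constraints 2, 4, and 7 do not hold.

1. alpha=16, eta=1, zeta=7; 1 of them equals 7  yes
2. gamma + eta = 12 + 1 = 13, not 16  no
3. alpha² + zeta² = 16² + 7² = 256 + 49 = 305  yes
4. zeta = 7 is outside [8, 14]  no
5. eta² + zeta² = 1² + 7² = 1 + 49 = 50  yes
6. zeta = 7, and 7 ≠ 8  yes
7. zeta = 7 is odd  no
8. alpha + gamma = 16 + 12 = 28; 28 ≤ 30  yes
9. alpha + gamma = 16 + 12 = 28  yes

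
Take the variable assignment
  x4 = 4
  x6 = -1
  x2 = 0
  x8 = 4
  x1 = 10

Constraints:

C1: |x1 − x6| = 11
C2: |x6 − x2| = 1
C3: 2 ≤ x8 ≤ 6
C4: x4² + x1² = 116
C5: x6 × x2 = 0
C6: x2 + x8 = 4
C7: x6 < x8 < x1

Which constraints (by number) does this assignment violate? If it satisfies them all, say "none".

The assignment satisfies every constraint.

C1: |10 − (-1)| = 11 — OK.
C2: |-1 − 0| = 1 — OK.
C3: x8 = 4 lies in [2, 6] — OK.
C4: x4² + x1² = 4² + 10² = 16 + 100 = 116 — OK.
C5: x6 × x2 = -1 × 0 = 0 — OK.
C6: x2 + x8 = 0 + 4 = 4 — OK.
C7: values -1 < 4 < 10 — OK.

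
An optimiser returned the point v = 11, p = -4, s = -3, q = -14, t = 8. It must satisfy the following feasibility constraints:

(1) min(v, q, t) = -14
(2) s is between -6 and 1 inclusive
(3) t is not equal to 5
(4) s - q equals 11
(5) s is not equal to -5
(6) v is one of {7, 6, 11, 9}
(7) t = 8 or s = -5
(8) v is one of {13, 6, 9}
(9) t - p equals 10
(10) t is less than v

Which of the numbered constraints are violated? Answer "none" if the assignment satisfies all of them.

(1) min(11, -14, 8) = -14 — holds.
(2) s = -3 lies in [-6, 1] — holds.
(3) t = 8, and 8 ≠ 5 — holds.
(4) s - q = -3 - (-14) = 11 — holds.
(5) s = -3, and -3 ≠ -5 — holds.
(6) v = 11 is in {7, 6, 11, 9} — holds.
(7) t = 8 = 8 (first disjunct) — holds.
(8) v = 11 is not in {13, 6, 9} — fails.
(9) t - p = 8 - (-4) = 12, not 10 — fails.
(10) t = 8, v = 11; 8 < 11 — holds.

Violated: 8, 9.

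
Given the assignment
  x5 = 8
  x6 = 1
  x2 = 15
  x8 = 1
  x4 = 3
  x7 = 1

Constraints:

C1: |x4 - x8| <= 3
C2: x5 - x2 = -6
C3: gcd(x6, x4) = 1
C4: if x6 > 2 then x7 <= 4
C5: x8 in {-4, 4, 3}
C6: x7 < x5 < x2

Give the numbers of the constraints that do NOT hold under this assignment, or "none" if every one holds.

The assignment fails constraints 2 and 5.

C1: |3 - 1| = 2; 2 ≤ 3 — holds.
C2: x5 - x2 = 8 - 15 = -7, not -6 — does not hold.
C3: gcd(1, 3) = 1 — holds.
C4: x6 = 1, not > 2; antecedent false, conditional vacuously true — holds.
C5: x8 = 1 is not in {-4, 4, 3} — does not hold.
C6: values 1 < 8 < 15 — holds.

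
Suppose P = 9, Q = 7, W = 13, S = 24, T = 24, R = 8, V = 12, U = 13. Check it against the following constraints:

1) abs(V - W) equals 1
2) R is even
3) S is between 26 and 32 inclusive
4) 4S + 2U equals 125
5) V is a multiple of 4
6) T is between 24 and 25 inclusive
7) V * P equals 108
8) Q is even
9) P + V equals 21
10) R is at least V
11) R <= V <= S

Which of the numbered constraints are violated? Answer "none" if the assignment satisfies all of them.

1) abs(12 - 13) = 1 — OK.
2) R = 8 is even — OK.
3) S = 24 is outside [26, 32] — violated.
4) 4S + 2U = 4(24) + 2(13) = 122, not 125 — violated.
5) 12 / 4 = 3, so 4 divides 12 — OK.
6) T = 24 lies in [24, 25] — OK.
7) V * P = 12 * 9 = 108 — OK.
8) Q = 7 is odd — violated.
9) P + V = 9 + 12 = 21 — OK.
10) R = 8, V = 12; 8 < 12 (want ≥) — violated.
11) values 8 <= 12 <= 24 — OK.

No — constraints 3, 4, 8, and 10 are not satisfied.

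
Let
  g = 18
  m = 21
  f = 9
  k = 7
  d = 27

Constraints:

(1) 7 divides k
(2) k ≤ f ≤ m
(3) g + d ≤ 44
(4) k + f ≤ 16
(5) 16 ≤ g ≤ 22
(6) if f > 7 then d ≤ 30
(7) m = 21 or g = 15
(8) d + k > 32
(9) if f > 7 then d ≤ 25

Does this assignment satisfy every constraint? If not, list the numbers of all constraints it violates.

(1) 7 / 7 = 1, so 7 divides 7 — holds.
(2) values 7 ≤ 9 ≤ 21 — holds.
(3) g + d = 18 + 27 = 45; 45 > 44, bound 44 not met — does not hold.
(4) k + f = 7 + 9 = 16; 16 ≤ 16 — holds.
(5) g = 18 lies in [16, 22] — holds.
(6) f = 9 > 7, so we need d ≤ 30; d = 27 ≤ 30 — holds.
(7) m = 21 = 21 (first disjunct) — holds.
(8) d + k = 27 + 7 = 34; 34 > 32 — holds.
(9) f = 9 > 7, so we need d ≤ 25; but d = 27 > 25 — does not hold.

No — constraints 3, 9 are not satisfied.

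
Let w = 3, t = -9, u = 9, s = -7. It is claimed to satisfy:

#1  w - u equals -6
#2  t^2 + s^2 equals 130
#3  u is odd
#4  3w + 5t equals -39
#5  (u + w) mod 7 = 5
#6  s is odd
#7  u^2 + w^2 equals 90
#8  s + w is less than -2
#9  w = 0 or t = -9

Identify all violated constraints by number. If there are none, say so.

#1 w - u = 3 - 9 = -6  ✔
#2 t^2 + s^2 = (-9)^2 + (-7)^2 = 81 + 49 = 130  ✔
#3 u = 9 is odd  ✔
#4 3w + 5t = 3(3) + 5(-9) = -36, not -39  ✘
#5 u + w = 12; 12 mod 7 = 5  ✔
#6 s = -7 is odd  ✔
#7 u^2 + w^2 = 9^2 + 3^2 = 81 + 9 = 90  ✔
#8 s + w = -7 + 3 = -4; -4 < -2  ✔
#9 w = 3 ≠ 0, but t = -9 = -9 (second disjunct)  ✔

Violated: 4.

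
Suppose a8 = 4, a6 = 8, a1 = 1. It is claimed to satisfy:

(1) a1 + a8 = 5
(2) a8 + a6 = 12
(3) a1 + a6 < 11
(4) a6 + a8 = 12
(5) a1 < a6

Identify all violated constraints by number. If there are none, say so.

(1) a1 + a8 = 1 + 4 = 5  yes
(2) a8 + a6 = 4 + 8 = 12  yes
(3) a1 + a6 = 1 + 8 = 9; 9 < 11  yes
(4) a6 + a8 = 8 + 4 = 12  yes
(5) a1 = 1, a6 = 8; 1 < 8  yes

The assignment satisfies every constraint.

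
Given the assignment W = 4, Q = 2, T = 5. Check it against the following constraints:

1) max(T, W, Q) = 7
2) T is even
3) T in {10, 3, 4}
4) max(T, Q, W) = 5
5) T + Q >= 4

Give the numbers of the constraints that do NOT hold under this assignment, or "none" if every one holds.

1) max(5, 4, 2) = 5, not 7 — does not hold.
2) T = 5 is odd — does not hold.
3) T = 5 is not in {10, 3, 4} — does not hold.
4) max(5, 2, 4) = 5 — holds.
5) T + Q = 5 + 2 = 7; 7 ≥ 4 — holds.

The assignment fails constraints 1, 2, and 3.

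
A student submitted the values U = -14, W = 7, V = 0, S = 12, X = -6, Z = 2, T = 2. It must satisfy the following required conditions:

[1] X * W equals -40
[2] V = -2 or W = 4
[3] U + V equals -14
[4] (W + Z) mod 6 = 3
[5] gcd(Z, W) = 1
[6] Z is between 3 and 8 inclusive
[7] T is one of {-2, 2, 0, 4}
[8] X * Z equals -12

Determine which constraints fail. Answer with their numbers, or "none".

[1] X * W = -6 * 7 = -42, not -40 — fails.
[2] V = 0 ≠ -2 and W = 7 ≠ 4; both disjuncts false — fails.
[3] U + V = -14 + 0 = -14 — holds.
[4] W + Z = 9; 9 mod 6 = 3 — holds.
[5] gcd(2, 7) = 1 — holds.
[6] Z = 2 is outside [3, 8] — fails.
[7] T = 2 is in {-2, 2, 0, 4} — holds.
[8] X * Z = -6 * 2 = -12 — holds.

Constraints 1, 2, and 6 are violated.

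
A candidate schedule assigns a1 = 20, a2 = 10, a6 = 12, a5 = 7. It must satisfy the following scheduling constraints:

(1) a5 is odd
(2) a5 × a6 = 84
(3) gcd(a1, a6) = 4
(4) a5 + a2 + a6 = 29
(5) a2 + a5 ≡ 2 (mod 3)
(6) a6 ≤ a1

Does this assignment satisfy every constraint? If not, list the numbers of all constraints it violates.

None — every constraint holds.

(1) a5 = 7 is odd  ✔
(2) a5 × a6 = 7 × 12 = 84  ✔
(3) gcd(20, 12) = 4  ✔
(4) a5 + a2 + a6 = 7 + 10 + 12 = 29  ✔
(5) a2 + a5 = 17; 17 mod 3 = 2  ✔
(6) a6 = 12, a1 = 20; 12 ≤ 20  ✔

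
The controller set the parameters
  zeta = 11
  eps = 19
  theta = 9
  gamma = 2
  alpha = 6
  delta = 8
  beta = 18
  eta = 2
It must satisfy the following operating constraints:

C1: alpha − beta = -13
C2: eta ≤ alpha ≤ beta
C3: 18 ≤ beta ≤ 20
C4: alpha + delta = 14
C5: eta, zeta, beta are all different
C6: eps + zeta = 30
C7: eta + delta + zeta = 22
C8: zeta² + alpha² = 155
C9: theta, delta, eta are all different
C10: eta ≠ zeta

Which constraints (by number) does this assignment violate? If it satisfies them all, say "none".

Violated: 1, 7, 8.

C1: alpha − beta = 6 − 18 = -12, not -13 — violated.
C2: values 2 ≤ 6 ≤ 18 — satisfied.
C3: beta = 18 lies in [18, 20] — satisfied.
C4: alpha + delta = 6 + 8 = 14 — satisfied.
C5: values 2, 11, 18 are pairwise distinct — satisfied.
C6: eps + zeta = 19 + 11 = 30 — satisfied.
C7: eta + delta + zeta = 2 + 8 + 11 = 21, not 22 — violated.
C8: zeta² + alpha² = 11² + 6² = 121 + 36 = 157, not 155 — violated.
C9: values 9, 8, 2 are pairwise distinct — satisfied.
C10: eta = 2, zeta = 11; distinct — satisfied.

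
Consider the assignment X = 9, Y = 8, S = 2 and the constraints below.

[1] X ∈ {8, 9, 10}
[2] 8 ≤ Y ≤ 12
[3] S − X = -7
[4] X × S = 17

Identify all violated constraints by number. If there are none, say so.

[1] X = 9 is in {8, 9, 10}  ✔
[2] Y = 8 lies in [8, 12]  ✔
[3] S − X = 2 − 9 = -7  ✔
[4] X × S = 9 × 2 = 18, not 17  ✘

No — constraint 4 is not satisfied.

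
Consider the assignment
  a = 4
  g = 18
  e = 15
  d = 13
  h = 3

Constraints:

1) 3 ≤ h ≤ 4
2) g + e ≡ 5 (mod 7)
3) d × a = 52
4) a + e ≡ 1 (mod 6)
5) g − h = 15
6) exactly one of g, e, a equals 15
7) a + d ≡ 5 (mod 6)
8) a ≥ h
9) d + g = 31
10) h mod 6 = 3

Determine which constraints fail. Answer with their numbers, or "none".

1) h = 3 lies in [3, 4]  yes
2) g + e = 33; 33 mod 7 = 5  yes
3) d × a = 13 × 4 = 52  yes
4) a + e = 19; 19 mod 6 = 1  yes
5) g − h = 18 − 3 = 15  yes
6) g=18, e=15, a=4; 1 of them equals 15  yes
7) a + d = 17; 17 mod 6 = 5  yes
8) a = 4, h = 3; 4 ≥ 3  yes
9) d + g = 13 + 18 = 31  yes
10) 3 mod 6 = 3  yes

None — every constraint holds.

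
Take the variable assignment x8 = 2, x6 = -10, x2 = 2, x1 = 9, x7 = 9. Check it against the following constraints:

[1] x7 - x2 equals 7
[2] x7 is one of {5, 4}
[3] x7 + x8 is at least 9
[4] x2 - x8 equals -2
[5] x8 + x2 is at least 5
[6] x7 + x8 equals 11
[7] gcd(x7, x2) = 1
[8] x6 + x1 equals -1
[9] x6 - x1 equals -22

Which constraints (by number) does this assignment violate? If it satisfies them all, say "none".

[1] x7 - x2 = 9 - 2 = 7 — holds.
[2] x7 = 9 is not in {5, 4} — does not hold.
[3] x7 + x8 = 9 + 2 = 11; 11 ≥ 9 — holds.
[4] x2 - x8 = 2 - 2 = 0, not -2 — does not hold.
[5] x8 + x2 = 2 + 2 = 4; 4 < 5, bound 5 not met — does not hold.
[6] x7 + x8 = 9 + 2 = 11 — holds.
[7] gcd(9, 2) = 1 — holds.
[8] x6 + x1 = -10 + 9 = -1 — holds.
[9] x6 - x1 = -10 - 9 = -19, not -22 — does not hold.

The assignment fails constraints 2, 4, 5, 9.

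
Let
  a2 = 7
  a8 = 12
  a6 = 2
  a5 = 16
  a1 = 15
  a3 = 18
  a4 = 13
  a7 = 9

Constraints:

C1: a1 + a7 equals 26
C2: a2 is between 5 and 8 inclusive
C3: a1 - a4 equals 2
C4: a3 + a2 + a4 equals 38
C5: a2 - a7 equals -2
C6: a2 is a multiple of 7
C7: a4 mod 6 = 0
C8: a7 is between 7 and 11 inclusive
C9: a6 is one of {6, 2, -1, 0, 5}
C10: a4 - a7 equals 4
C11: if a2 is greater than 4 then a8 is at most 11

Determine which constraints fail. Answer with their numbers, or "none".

Constraints 1, 7, and 11 do not hold.

C1: a1 + a7 = 15 + 9 = 24, not 26  fails
C2: a2 = 7 lies in [5, 8]  holds
C3: a1 - a4 = 15 - 13 = 2  holds
C4: a3 + a2 + a4 = 18 + 7 + 13 = 38  holds
C5: a2 - a7 = 7 - 9 = -2  holds
C6: 7 / 7 = 1, so 7 divides 7  holds
C7: 13 mod 6 = 1, not 0  fails
C8: a7 = 9 lies in [7, 11]  holds
C9: a6 = 2 is in {6, 2, -1, 0, 5}  holds
C10: a4 - a7 = 13 - 9 = 4  holds
C11: a2 = 7 > 4, so we need a8 ≤ 11; but a8 = 12 > 11  fails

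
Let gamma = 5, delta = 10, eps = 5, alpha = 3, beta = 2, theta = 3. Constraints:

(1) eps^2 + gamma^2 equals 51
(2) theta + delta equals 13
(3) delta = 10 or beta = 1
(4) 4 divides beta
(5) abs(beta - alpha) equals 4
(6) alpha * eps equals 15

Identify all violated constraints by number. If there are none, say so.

Constraints 1, 4, and 5 are violated.

(1) eps^2 + gamma^2 = 5^2 + 5^2 = 25 + 25 = 50, not 51  ✗
(2) theta + delta = 3 + 10 = 13  ✓
(3) delta = 10 = 10 (first disjunct)  ✓
(4) 2 = 4*0 + 2, so 4 does not divide 2  ✗
(5) abs(2 - 3) = 1, not 4  ✗
(6) alpha * eps = 3 * 5 = 15  ✓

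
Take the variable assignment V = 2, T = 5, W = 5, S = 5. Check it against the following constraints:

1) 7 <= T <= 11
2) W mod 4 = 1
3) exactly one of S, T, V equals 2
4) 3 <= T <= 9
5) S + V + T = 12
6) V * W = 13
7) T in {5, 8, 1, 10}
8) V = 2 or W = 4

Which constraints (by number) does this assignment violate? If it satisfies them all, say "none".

1) T = 5 is outside [7, 11]  false
2) 5 mod 4 = 1  true
3) S=5, T=5, V=2; 1 of them equals 2  true
4) T = 5 lies in [3, 9]  true
5) S + V + T = 5 + 2 + 5 = 12  true
6) V * W = 2 * 5 = 10, not 13  false
7) T = 5 is in {5, 8, 1, 10}  true
8) V = 2 = 2 (first disjunct)  true

The assignment fails constraints 1, 6.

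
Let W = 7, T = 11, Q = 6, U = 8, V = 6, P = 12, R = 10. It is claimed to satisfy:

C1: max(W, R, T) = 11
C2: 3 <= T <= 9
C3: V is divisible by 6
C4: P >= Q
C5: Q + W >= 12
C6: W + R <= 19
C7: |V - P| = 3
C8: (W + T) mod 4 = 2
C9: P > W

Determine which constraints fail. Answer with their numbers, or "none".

Constraints 2 and 7 do not hold.

C1: max(7, 10, 11) = 11 — holds.
C2: T = 11 is outside [3, 9] — fails.
C3: 6 / 6 = 1, so 6 divides 6 — holds.
C4: P = 12, Q = 6; 12 ≥ 6 — holds.
C5: Q + W = 6 + 7 = 13; 13 ≥ 12 — holds.
C6: W + R = 7 + 10 = 17; 17 ≤ 19 — holds.
C7: |6 - 12| = 6, not 3 — fails.
C8: W + T = 18; 18 mod 4 = 2 — holds.
C9: P = 12, W = 7; 12 > 7 — holds.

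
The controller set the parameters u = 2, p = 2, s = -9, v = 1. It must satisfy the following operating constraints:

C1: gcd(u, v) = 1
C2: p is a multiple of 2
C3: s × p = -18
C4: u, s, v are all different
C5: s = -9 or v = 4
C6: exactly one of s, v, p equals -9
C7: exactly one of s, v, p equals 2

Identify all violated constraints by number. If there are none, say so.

Yes — all constraints hold.

C1: gcd(2, 1) = 1 — holds.
C2: 2 / 2 = 1, so 2 divides 2 — holds.
C3: s × p = -9 × 2 = -18 — holds.
C4: values 2, -9, 1 are pairwise distinct — holds.
C5: s = -9 = -9 (first disjunct) — holds.
C6: s=-9, v=1, p=2; 1 of them equals -9 — holds.
C7: s=-9, v=1, p=2; 1 of them equals 2 — holds.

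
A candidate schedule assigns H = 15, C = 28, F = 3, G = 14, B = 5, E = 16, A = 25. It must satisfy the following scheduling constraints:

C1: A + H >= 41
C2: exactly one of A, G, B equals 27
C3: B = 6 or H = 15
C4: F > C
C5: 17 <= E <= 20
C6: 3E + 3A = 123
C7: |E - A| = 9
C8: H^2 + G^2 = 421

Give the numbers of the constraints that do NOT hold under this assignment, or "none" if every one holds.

C1: A + H = 25 + 15 = 40; 40 < 41, bound 41 not met  FAIL
C2: A=25, G=14, B=5; 0 of them equal 27, not exactly one  FAIL
C3: B = 5 ≠ 6, but H = 15 = 15 (second disjunct)  OK
C4: F = 3, C = 28; 3 ≤ 28 (want >)  FAIL
C5: E = 16 is outside [17, 20]  FAIL
C6: 3E + 3A = 3(16) + 3(25) = 123  OK
C7: |16 - 25| = 9  OK
C8: H^2 + G^2 = 15^2 + 14^2 = 225 + 196 = 421  OK

Violated: 1, 2, 4, 5.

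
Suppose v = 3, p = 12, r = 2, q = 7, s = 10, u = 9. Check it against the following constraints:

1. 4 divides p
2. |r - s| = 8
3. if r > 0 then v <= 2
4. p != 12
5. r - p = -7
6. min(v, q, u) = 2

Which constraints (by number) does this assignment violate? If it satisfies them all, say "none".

1. 12 / 4 = 3, so 4 divides 12  yes
2. |2 - 10| = 8  yes
3. r = 2 > 0, so we need v ≤ 2; but v = 3 > 2  no
4. p = 12, but 12 is required to differ  no
5. r - p = 2 - 12 = -10, not -7  no
6. min(3, 7, 9) = 3, not 2  no

Constraints 3, 4, 5, 6 are violated.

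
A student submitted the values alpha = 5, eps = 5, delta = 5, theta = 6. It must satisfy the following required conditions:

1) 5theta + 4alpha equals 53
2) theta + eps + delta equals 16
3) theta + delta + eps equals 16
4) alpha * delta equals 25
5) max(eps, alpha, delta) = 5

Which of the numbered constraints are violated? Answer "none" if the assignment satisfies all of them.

No — constraint 1 is not satisfied.

1) 5theta + 4alpha = 5(6) + 4(5) = 50, not 53  ✘
2) theta + eps + delta = 6 + 5 + 5 = 16  ✔
3) theta + delta + eps = 6 + 5 + 5 = 16  ✔
4) alpha * delta = 5 * 5 = 25  ✔
5) max(5, 5, 5) = 5  ✔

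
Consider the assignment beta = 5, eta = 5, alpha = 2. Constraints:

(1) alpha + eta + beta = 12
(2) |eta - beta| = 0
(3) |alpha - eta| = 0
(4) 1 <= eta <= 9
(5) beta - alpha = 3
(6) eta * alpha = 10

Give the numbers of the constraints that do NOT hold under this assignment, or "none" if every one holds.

(1) alpha + eta + beta = 2 + 5 + 5 = 12 — OK.
(2) |5 - 5| = 0 — OK.
(3) |2 - 5| = 3, not 0 — violated.
(4) eta = 5 lies in [1, 9] — OK.
(5) beta - alpha = 5 - 2 = 3 — OK.
(6) eta * alpha = 5 * 2 = 10 — OK.

Violated: 3.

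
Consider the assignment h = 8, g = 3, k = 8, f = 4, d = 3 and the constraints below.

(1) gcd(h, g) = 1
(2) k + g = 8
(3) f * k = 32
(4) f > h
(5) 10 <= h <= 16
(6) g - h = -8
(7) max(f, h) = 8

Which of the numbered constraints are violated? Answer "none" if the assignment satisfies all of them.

The assignment fails constraints 2, 4, 5, and 6.

(1) gcd(8, 3) = 1 — holds.
(2) k + g = 8 + 3 = 11, not 8 — fails.
(3) f * k = 4 * 8 = 32 — holds.
(4) f = 4, h = 8; 4 ≤ 8 (want >) — fails.
(5) h = 8 is outside [10, 16] — fails.
(6) g - h = 3 - 8 = -5, not -8 — fails.
(7) max(4, 8) = 8 — holds.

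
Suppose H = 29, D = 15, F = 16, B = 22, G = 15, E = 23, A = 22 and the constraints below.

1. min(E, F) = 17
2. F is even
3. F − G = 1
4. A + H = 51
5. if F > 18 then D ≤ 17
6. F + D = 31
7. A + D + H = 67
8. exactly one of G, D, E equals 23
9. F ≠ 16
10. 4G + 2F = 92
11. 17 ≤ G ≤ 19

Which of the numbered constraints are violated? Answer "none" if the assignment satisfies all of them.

1. min(23, 16) = 16, not 17  false
2. F = 16 is even  true
3. F − G = 16 − 15 = 1  true
4. A + H = 22 + 29 = 51  true
5. F = 16, not > 18; antecedent false, conditional vacuously true  true
6. F + D = 16 + 15 = 31  true
7. A + D + H = 22 + 15 + 29 = 66, not 67  false
8. G=15, D=15, E=23; 1 of them equals 23  true
9. F = 16, but 16 is required to differ  false
10. 4G + 2F = 4(15) + 2(16) = 92  true
11. G = 15 is outside [17, 19]  false

No — constraints 1, 7, 9, and 11 are not satisfied.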